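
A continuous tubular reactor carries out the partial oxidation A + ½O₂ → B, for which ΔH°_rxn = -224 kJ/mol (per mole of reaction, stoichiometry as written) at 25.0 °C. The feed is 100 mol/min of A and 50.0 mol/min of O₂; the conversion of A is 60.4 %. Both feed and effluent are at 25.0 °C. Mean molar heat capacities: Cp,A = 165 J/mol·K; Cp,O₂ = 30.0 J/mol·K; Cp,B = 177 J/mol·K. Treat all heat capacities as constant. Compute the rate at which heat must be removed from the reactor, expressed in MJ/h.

Extent of reaction ξ = 0.604 × 100 = 60.4 mol/min
Reaction term: ξ·ΔH°_rxn = 60.4 × -224 = -13530 kJ/min
Q = ΔH = -13530 kJ/min = -225.49 kW
Heat removed = 811.78 MJ/h

Q_out = 812 MJ/h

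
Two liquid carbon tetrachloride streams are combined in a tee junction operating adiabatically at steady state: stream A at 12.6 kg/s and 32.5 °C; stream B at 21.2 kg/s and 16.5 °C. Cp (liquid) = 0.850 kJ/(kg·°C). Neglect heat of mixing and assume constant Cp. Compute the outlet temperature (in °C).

Adiabatic, steady state ⇒ Σ ṁᵢCp,ᵢ(T_out − Tᵢ) = 0
Σ ṁᵢCp,ᵢTᵢ = 12.6×0.850×32.5 + 21.2×0.850×16.5 = 645.4
Σ ṁᵢCp,ᵢ = 12.6×0.850 + 21.2×0.850 = 28.73
T_out = 645.4 / 28.73 = 22.464 °C

T_out = 22.5 °C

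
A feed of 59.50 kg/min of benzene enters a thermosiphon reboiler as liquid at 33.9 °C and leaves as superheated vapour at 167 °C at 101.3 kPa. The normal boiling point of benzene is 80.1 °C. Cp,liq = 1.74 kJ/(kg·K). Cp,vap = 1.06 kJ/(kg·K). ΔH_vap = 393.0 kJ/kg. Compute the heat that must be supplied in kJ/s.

Q = 561 kJ/s

liquid 33.9→80.1 °C: 80.388 kJ/kg
vaporisation at 80.1 °C: 393 kJ/kg
vapour 80.1→167 °C: 92.114 kJ/kg
Δh = 80.388 + 393 + 92.114 = 565.5 kJ/kg
Q = ṁ·Δh = 59.50 kg/min × 565.5 kJ/kg = 33647 kJ/min
|Q| = 560.79 kW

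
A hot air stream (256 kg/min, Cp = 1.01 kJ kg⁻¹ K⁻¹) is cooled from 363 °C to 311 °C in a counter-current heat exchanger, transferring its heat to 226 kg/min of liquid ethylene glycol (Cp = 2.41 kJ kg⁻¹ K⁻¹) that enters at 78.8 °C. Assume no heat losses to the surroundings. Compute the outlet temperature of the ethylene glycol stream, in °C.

Heat released by hot stream: Q = 256 × 1.01 × (363 − 311) = 13445 kJ/min
Energy balance on cold side (adiabatic exchanger): Q = ṁ_c·Cp_c·(T_c,out − T_c,in)
T_c,out = 78.8 + 13445/(226 × 2.41) = 103.49 °C

T_c,out = 103 °C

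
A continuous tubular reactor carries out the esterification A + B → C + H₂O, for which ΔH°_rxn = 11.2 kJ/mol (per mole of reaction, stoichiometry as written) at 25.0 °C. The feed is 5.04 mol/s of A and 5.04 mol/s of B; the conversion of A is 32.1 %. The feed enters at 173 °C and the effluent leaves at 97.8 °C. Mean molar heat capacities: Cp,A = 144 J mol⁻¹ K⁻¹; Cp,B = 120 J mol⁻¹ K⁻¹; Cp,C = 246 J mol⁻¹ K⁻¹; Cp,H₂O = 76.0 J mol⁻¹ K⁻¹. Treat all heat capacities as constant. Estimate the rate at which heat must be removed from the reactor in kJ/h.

Extent of reaction ξ = 0.321 × 5.04 = 1.6178 mol/s
Reaction term: ξ·ΔH°_rxn = 1.6178 × 11.2 = 18.12 kJ/s
Sensible, feed 173→25 °C: -196.92 kJ/s
Outlet flows (mol/s): A 3.4222, B 3.4222, C 1.6178, H₂O 1.6178
Sensible, products 25→97.8 °C: 103.7 kJ/s
Q = ΔH = -75.107 kJ/s = -75.107 kW
Heat removed = 270390 kJ/h

Q_out = 270000 kJ/h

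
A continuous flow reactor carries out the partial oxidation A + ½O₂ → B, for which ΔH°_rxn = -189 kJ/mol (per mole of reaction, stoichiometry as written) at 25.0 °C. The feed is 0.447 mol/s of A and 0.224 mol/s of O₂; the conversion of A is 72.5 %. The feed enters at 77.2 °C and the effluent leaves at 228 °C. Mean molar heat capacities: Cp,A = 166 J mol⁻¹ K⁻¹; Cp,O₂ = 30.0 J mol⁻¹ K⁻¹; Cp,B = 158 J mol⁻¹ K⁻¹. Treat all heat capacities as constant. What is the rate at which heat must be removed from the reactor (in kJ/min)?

Extent of reaction ξ = 0.725 × 0.447 = 0.32408 mol/s
Reaction term: ξ·ΔH°_rxn = 0.32408 × -189 = -61.25 kJ/s
Sensible, feed 77.2→25 °C: -4.2241 kJ/s
Outlet flows (mol/s): A 0.12293, O₂ 0.061963, B 0.32408
Sensible, products 25→228 °C: 14.914 kJ/s
Q = ΔH = -50.56 kJ/s = -50.56 kW
Heat removed = 3033.6 kJ/min

Q_out = 3030 kJ/min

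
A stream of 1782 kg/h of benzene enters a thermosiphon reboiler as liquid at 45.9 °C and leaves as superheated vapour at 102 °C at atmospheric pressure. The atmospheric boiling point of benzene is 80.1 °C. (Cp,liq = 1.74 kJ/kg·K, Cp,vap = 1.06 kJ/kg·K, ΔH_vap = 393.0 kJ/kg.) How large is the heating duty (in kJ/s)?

liquid 45.9→80.1 °C: 59.508 kJ/kg
vaporisation at 80.1 °C: 393 kJ/kg
vapour 80.1→102 °C: 23.214 kJ/kg
Δh = 59.508 + 393 + 23.214 = 475.72 kJ/kg
Q = ṁ·Δh = 1782 kg/h × 475.72 kJ/kg = 847740 kJ/h
|Q| = 235.48 kW

Q = 235 kJ/s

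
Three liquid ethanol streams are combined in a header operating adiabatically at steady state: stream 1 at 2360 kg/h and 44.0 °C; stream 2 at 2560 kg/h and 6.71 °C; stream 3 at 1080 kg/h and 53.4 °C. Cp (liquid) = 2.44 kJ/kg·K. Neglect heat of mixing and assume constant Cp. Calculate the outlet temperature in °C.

T_out = 29.8 °C

Adiabatic, steady state ⇒ Σ ṁᵢCp,ᵢ(T_out − Tᵢ) = 0
T_out = Σ ṁᵢCp,ᵢTᵢ / Σ ṁᵢCp,ᵢ
      = 436000 / 14640 = 29.782 °C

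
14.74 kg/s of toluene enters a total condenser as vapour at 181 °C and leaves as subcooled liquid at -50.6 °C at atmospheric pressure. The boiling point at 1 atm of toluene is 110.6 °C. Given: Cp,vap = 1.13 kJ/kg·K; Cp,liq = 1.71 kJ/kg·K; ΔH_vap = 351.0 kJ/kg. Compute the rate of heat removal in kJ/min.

Q_c = 625000 kJ/min

vapour 181→110.6 °C: -79.552 kJ/kg
condensation at 110.6 °C: -351 kJ/kg
liquid 110.6→-50.6 °C: -275.65 kJ/kg
Δh = -79.552 + -351 + -275.65 = -706.2 kJ/kg
Q = ṁ·Δh = 14.74 kg/s × -706.2 kJ/kg = -10409 kJ/s
|Q| = 10409 kW = 624570 kJ/min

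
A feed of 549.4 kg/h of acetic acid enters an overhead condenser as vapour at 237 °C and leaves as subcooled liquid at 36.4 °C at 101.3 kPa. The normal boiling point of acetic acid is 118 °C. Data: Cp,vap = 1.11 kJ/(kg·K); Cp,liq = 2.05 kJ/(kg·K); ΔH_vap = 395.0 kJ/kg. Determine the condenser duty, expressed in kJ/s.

vapour 237→118 °C: -132.09 kJ/kg
condensation at 118 °C: -395 kJ/kg
liquid 118→36.4 °C: -167.28 kJ/kg
Δh = -132.09 + -395 + -167.28 = -694.37 kJ/kg
Q = ṁ·Δh = 549.4 kg/h × -694.37 kJ/kg = -381490 kJ/h
|Q| = 105.97 kW

Q_c = 106 kJ/s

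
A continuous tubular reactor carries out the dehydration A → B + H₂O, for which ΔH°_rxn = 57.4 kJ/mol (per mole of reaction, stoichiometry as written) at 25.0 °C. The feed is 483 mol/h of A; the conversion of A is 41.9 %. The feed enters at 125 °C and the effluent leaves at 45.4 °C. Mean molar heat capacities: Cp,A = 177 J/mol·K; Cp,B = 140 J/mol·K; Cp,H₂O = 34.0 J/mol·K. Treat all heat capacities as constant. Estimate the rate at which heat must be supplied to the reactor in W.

Extent of reaction ξ = 0.419 × 483 = 202.38 mol/h
Reaction term: ξ·ΔH°_rxn = 202.38 × 57.4 = 11616 kJ/h
Sensible, feed 125→25 °C: -8549.1 kJ/h
Outlet flows (mol/h): A 280.62, B 202.38, H₂O 202.38
Sensible, products 25→45.4 °C: 1731.6 kJ/h
Q = ΔH = 4799 kJ/h = 1.333 kW
Heat supplied = 1333 W

Q_in = 1330 W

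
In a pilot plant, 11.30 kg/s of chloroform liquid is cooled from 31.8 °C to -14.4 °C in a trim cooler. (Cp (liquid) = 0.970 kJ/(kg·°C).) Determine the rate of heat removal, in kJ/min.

Q_c = 30400 kJ/min

Q = ṁ·Cp·ΔT = 11.30 × 0.970 × (-14.4 − 31.8) = -506.4 kJ/s
Cooling duty = 30384 kJ/min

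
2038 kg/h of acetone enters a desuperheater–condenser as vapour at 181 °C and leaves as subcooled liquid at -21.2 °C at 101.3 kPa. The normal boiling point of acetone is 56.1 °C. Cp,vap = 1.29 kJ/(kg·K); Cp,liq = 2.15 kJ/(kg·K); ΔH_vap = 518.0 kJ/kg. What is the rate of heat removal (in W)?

vapour 181→56.1 °C: -161.12 kJ/kg
condensation at 56.1 °C: -518 kJ/kg
liquid 56.1→-21.2 °C: -166.19 kJ/kg
Δh = -161.12 + -518 + -166.19 = -845.32 kJ/kg
Q = ṁ·Δh = 2038 kg/h × -845.32 kJ/kg = -1.7228e+06 kJ/h
|Q| = 478.54 kW = 478540 W

Q_c = 479000 W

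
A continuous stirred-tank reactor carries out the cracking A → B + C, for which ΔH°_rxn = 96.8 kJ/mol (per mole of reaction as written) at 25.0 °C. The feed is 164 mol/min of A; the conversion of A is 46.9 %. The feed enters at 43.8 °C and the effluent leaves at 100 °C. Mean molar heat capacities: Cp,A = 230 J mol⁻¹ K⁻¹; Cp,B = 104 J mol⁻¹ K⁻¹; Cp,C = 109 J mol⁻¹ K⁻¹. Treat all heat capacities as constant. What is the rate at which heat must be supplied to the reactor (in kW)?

Q_in = 158 kW

Extent of reaction ξ = 0.469 × 164 = 76.916 mol/min
Reaction term: ξ·ΔH°_rxn = 76.916 × 96.8 = 7445.5 kJ/min
Sensible, feed 43.8→25 °C: -709.14 kJ/min
Outlet flows (mol/min): A 87.084, B 76.916, C 76.916
Sensible, products 25→100 °C: 2730.9 kJ/min
Q = ΔH = 9467.3 kJ/min = 157.79 kW
Heat supplied = 157.79 kW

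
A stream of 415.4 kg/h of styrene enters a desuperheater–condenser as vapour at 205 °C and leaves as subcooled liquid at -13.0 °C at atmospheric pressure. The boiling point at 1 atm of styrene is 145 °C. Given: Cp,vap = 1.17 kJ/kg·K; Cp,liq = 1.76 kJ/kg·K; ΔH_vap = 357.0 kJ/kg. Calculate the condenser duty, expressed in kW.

vapour 205→145 °C: -70.2 kJ/kg
condensation at 145 °C: -357 kJ/kg
liquid 145→-13.0 °C: -278.08 kJ/kg
Δh = -70.2 + -357 + -278.08 = -705.28 kJ/kg
Q = ṁ·Δh = 415.4 kg/h × -705.28 kJ/kg = -292970 kJ/h
|Q| = 81.381 kW

Q_c = 81.4 kW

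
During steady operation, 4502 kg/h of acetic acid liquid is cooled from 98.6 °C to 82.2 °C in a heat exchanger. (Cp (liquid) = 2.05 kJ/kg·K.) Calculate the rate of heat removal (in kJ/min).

Q = ṁ·Cp·ΔT = 4502 × 2.05 × (82.2 − 98.6) = -151360 kJ/h
Converting: 151360 / 3600 s = 42.044 kW
Cooling duty = 2522.6 kJ/min

Q_c = 2520 kJ/min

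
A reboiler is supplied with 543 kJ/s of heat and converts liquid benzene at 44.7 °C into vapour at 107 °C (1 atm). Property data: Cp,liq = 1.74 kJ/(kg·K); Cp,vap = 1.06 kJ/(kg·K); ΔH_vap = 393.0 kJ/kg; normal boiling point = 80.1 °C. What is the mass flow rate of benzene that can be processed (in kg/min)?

Δh = 1.74×(80.1−44.7) + 393.0 + 1.06×(107−80.1) = 483.11 kJ/kg
Q = 543 kJ/s = 543 kJ/s = 32580 kJ/min
ṁ = Q/Δh = 32580 / 483.11 = 67.438 kg/min

ṁ = 67.4 kg/min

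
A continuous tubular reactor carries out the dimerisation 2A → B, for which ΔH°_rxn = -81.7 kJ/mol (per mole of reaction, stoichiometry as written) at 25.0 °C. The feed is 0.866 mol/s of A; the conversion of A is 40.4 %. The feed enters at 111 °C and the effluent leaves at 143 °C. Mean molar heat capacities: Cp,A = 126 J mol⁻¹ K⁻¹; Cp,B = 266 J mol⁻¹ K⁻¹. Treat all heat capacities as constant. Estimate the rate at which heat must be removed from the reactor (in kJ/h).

Extent of reaction ξ = 0.404 × 0.866 / 2 = 0.17493 mol/s
Reaction term: ξ·ΔH°_rxn = 0.17493 × -81.7 = -14.292 kJ/s
Sensible, feed 111→25 °C: -9.384 kJ/s
Outlet flows (mol/s): A 0.51614, B 0.17493
Sensible, products 25→143 °C: 13.165 kJ/s
Q = ΔH = -10.511 kJ/s = -10.511 kW
Heat removed = 37840 kJ/h

Q_out = 37800 kJ/h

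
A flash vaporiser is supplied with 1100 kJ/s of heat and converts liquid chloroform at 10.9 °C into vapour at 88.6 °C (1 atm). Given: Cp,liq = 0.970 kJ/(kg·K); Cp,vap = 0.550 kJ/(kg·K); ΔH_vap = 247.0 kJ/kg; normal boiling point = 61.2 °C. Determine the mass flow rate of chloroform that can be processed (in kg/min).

Δh = 0.970×(61.2−10.9) + 247.0 + 0.550×(88.6−61.2) = 310.86 kJ/kg
Q = 1100 kJ/s = 1100 kJ/s = 66000 kJ/min
ṁ = Q/Δh = 66000 / 310.86 = 212.31 kg/min

ṁ = 212 kg/min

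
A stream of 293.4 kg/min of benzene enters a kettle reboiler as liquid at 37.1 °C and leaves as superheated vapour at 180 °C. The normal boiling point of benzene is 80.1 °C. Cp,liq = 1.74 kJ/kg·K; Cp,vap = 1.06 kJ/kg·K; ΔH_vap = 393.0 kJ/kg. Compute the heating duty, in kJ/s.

Q = 2810 kJ/s

liquid 37.1→80.1 °C: 74.82 kJ/kg
vaporisation at 80.1 °C: 393 kJ/kg
vapour 80.1→180 °C: 105.89 kJ/kg
Δh = 74.82 + 393 + 105.89 = 573.71 kJ/kg
Q = ṁ·Δh = 293.4 kg/min × 573.71 kJ/kg = 168330 kJ/min
|Q| = 2805.5 kW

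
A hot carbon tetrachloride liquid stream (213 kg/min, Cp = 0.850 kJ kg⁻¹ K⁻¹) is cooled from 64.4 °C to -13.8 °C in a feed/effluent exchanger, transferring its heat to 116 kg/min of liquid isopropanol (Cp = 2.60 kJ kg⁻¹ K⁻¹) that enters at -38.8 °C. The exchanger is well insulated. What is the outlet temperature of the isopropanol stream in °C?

T_c,out = 8.14 °C

Heat released by hot stream: Q = 213 × 0.850 × (64.4 − -13.8) = 14158 kJ/min
Energy balance on cold side (adiabatic exchanger): Q = ṁ_c·Cp_c·(T_c,out − T_c,in)
T_c,out = -38.8 + 14158/(116 × 2.60) = 8.1433 °C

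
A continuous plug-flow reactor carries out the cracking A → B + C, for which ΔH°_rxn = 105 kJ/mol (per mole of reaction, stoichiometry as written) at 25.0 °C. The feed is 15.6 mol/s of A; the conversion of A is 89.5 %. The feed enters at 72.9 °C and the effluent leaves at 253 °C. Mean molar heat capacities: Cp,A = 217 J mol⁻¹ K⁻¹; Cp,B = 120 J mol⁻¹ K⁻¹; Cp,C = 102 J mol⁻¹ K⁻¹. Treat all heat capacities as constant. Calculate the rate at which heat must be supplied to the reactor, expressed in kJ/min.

Extent of reaction ξ = 0.895 × 15.6 = 13.962 mol/s
Reaction term: ξ·ΔH°_rxn = 13.962 × 105 = 1466 kJ/s
Sensible, feed 72.9→25 °C: -162.15 kJ/s
Outlet flows (mol/s): A 1.638, B 13.962, C 13.962
Sensible, products 25→253 °C: 787.74 kJ/s
Q = ΔH = 2091.6 kJ/s = 2091.6 kW
Heat supplied = 125500 kJ/min

Q_in = 125000 kJ/min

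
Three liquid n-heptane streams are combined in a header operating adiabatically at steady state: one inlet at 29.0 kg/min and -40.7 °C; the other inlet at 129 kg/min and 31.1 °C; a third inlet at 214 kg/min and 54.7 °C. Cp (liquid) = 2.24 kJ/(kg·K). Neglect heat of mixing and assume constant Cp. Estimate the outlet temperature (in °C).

Energy balance with Q = 0: Σ ṁᵢCp,ᵢ(T_out − Tᵢ) = 0
T_out = Σ ṁᵢCp,ᵢTᵢ / Σ ṁᵢCp,ᵢ
      = 32564 / 833.28 = 39.079 °C

T_out = 39.1 °C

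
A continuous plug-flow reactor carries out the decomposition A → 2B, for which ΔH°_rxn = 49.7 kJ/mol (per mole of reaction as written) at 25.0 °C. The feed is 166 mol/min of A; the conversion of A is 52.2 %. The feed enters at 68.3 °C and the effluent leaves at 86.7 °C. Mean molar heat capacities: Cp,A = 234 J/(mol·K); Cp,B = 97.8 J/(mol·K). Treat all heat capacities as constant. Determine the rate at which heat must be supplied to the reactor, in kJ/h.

Q_in = 289000 kJ/h

Extent of reaction ξ = 0.522 × 166 = 86.652 mol/min
Reaction term: ξ·ΔH°_rxn = 86.652 × 49.7 = 4306.6 kJ/min
Sensible, feed 68.3→25 °C: -1681.9 kJ/min
Outlet flows (mol/min): A 79.348, B 173.3
Sensible, products 25→86.7 °C: 2191.4 kJ/min
Q = ΔH = 4816 kJ/min = 80.267 kW
Heat supplied = 288960 kJ/h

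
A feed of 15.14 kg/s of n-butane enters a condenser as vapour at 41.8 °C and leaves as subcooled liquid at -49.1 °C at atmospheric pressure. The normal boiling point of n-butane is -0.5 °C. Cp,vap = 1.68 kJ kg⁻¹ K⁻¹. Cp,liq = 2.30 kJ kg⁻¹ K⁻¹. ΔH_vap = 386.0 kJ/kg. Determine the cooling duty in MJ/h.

vapour 41.8→-0.5 °C: -71.064 kJ/kg
condensation at -0.5 °C: -386 kJ/kg
liquid -0.5→-49.1 °C: -111.78 kJ/kg
Δh = -71.064 + -386 + -111.78 = -568.84 kJ/kg
Q = ṁ·Δh = 15.14 kg/s × -568.84 kJ/kg = -8612.3 kJ/s
|Q| = 8612.3 kW = 31004 MJ/h

Q_c = 31000 MJ/h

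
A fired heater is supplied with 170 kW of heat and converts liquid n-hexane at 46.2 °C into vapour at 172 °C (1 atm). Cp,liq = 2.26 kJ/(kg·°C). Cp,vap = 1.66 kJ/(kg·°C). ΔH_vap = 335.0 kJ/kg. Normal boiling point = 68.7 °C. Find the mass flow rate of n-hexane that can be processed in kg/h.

ṁ = 1100 kg/h

Δh = 2.26×(68.7−46.2) + 335.0 + 1.66×(172−68.7) = 557.33 kJ/kg
Q = 170 kW = 170 kJ/s = 612000 kJ/h
ṁ = Q/Δh = 612000 / 557.33 = 1098.1 kg/h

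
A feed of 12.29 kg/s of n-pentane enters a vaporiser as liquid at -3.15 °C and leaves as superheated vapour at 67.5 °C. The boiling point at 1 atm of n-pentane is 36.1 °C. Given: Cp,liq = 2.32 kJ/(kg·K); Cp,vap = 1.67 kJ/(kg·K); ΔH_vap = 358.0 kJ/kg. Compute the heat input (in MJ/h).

Q = 22200 MJ/h

liquid -3.15→36.1 °C: 91.06 kJ/kg
vaporisation at 36.1 °C: 358 kJ/kg
vapour 36.1→67.5 °C: 52.438 kJ/kg
Δh = 91.06 + 358 + 52.438 = 501.5 kJ/kg
Q = ṁ·Δh = 12.29 kg/s × 501.5 kJ/kg = 6163.4 kJ/s
|Q| = 6163.4 kW = 22188 MJ/h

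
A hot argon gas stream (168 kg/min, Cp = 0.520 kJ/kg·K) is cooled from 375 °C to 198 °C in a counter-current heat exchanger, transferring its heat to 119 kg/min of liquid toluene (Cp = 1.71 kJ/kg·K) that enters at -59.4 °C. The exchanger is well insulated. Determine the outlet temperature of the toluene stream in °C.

Heat released by hot stream: Q = 168 × 0.520 × (375 − 198) = 15463 kJ/min
Energy balance on cold side (adiabatic exchanger): Q = ṁ_c·Cp_c·(T_c,out − T_c,in)
T_c,out = -59.4 + 15463/(119 × 1.71) = 16.588 °C

T_c,out = 16.6 °C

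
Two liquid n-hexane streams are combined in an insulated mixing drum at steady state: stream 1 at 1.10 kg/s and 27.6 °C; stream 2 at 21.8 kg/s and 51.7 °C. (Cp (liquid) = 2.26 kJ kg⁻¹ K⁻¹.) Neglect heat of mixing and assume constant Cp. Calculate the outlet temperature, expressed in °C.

T_out = 50.5 °C

Adiabatic, steady state ⇒ Σ ṁᵢCp,ᵢ(T_out − Tᵢ) = 0
Σ ṁᵢCp,ᵢTᵢ = 1.10×2.26×27.6 + 21.8×2.26×51.7 = 2615.8
Σ ṁᵢCp,ᵢ = 1.10×2.26 + 21.8×2.26 = 51.754
T_out = 2615.8 / 51.754 = 50.542 °C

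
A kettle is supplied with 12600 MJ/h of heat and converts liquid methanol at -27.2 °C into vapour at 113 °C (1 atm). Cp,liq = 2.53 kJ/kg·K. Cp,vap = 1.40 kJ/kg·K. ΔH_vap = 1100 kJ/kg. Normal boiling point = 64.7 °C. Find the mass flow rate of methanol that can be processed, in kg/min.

ṁ = 150 kg/min

Δh = 2.53×(64.7−-27.2) + 1100 + 1.40×(113−64.7) = 1400.1 kJ/kg
Q = 12600 MJ/h = 3500 kJ/s = 210000 kJ/min
ṁ = Q/Δh = 210000 / 1400.1 = 149.99 kg/min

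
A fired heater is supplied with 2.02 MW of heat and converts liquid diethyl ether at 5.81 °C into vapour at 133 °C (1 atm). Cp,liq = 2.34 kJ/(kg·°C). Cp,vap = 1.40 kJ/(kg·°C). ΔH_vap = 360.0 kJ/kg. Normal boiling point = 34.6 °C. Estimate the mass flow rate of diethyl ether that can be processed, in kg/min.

ṁ = 214 kg/min

Δh = 2.34×(34.6−5.81) + 360.0 + 1.40×(133−34.6) = 565.13 kJ/kg
Q = 2.02 MW = 2020 kJ/s = 121200 kJ/min
ṁ = Q/Δh = 121200 / 565.13 = 214.46 kg/min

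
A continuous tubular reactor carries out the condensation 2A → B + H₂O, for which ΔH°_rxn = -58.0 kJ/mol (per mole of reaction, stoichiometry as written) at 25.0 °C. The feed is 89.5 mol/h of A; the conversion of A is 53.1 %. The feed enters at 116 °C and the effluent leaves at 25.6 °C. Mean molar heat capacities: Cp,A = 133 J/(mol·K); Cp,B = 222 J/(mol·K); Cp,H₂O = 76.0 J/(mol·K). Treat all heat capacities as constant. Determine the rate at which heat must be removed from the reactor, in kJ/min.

Q_out = 40.9 kJ/min

Extent of reaction ξ = 0.531 × 89.5 / 2 = 23.762 mol/h
Reaction term: ξ·ΔH°_rxn = 23.762 × -58.0 = -1378.2 kJ/h
Sensible, feed 116→25 °C: -1083.2 kJ/h
Outlet flows (mol/h): A 41.975, B 23.762, H₂O 23.762
Sensible, products 25→25.6 °C: 7.5983 kJ/h
Q = ΔH = -2453.8 kJ/h = -0.68162 kW
Heat removed = 40.897 kJ/min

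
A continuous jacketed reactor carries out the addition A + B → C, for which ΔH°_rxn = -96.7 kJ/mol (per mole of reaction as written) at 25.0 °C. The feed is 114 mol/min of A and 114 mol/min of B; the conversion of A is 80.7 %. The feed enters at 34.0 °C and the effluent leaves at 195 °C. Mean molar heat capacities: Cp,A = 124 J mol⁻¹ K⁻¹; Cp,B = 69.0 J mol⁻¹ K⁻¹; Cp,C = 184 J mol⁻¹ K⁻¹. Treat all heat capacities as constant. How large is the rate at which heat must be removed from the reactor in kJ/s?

Q_out = 91.6 kJ/s

Extent of reaction ξ = 0.807 × 114 = 91.998 mol/min
Reaction term: ξ·ΔH°_rxn = 91.998 × -96.7 = -8896.2 kJ/min
Sensible, feed 34.0→25 °C: -198.02 kJ/min
Outlet flows (mol/min): A 22.002, B 22.002, C 91.998
Sensible, products 25→195 °C: 3599.6 kJ/min
Q = ΔH = -5494.6 kJ/min = -91.577 kW
Heat removed = 91.577 kJ/s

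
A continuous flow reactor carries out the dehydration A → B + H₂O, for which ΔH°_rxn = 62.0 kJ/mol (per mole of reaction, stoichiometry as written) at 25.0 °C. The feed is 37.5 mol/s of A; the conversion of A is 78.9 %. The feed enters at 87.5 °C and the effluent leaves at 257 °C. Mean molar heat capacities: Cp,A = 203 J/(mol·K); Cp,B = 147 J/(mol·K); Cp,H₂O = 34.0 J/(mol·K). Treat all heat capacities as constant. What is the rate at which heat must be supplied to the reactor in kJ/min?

Q_in = 178000 kJ/min

Extent of reaction ξ = 0.789 × 37.5 = 29.588 mol/s
Reaction term: ξ·ΔH°_rxn = 29.588 × 62.0 = 1834.4 kJ/s
Sensible, feed 87.5→25 °C: -475.78 kJ/s
Outlet flows (mol/s): A 7.9125, B 29.588, H₂O 29.588
Sensible, products 25→257 °C: 1615.1 kJ/s
Q = ΔH = 2973.7 kJ/s = 2973.7 kW
Heat supplied = 178420 kJ/min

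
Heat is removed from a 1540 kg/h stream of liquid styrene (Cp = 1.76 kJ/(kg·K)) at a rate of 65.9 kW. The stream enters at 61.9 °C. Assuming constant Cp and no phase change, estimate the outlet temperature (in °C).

Q = 65.9 kW = 237240 kJ/h
ΔT = Q/(ṁ·Cp) = 237240/(1540×1.76) = 87.53 K
T_out = 61.9 − 87.53 = -25.63 °C

T_out = -25.6 °C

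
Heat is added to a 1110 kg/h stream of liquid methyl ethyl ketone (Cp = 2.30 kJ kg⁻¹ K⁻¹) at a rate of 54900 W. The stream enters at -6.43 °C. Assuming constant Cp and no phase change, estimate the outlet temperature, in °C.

T_out = 71.0 °C

Q = 54900 W = 197640 kJ/h
ΔT = Q/(ṁ·Cp) = 197640/(1110×2.30) = 77.415 K
T_out = -6.43 + 77.415 = 70.985 °C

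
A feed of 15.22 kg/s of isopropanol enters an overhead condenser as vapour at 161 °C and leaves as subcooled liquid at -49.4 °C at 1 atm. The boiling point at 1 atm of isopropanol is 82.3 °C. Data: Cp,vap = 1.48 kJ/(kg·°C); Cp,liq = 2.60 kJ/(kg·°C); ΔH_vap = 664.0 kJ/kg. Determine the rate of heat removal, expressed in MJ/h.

Q_c = 61500 MJ/h

vapour 161→82.3 °C: -116.48 kJ/kg
condensation at 82.3 °C: -664 kJ/kg
liquid 82.3→-49.4 °C: -342.42 kJ/kg
Δh = -116.48 + -664 + -342.42 = -1122.9 kJ/kg
Q = ṁ·Δh = 15.22 kg/s × -1122.9 kJ/kg = -17090 kJ/s
|Q| = 17090 kW = 61526 MJ/h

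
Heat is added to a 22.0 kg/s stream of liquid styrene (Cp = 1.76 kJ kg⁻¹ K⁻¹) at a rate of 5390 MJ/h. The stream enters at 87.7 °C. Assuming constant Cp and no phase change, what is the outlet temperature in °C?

T_out = 126 °C

Q = 5390 MJ/h = 1497.2 kJ/s
ΔT = Q/(ṁ·Cp) = 1497.2/(22.0×1.76) = 38.668 K
T_out = 87.7 + 38.668 = 126.37 °C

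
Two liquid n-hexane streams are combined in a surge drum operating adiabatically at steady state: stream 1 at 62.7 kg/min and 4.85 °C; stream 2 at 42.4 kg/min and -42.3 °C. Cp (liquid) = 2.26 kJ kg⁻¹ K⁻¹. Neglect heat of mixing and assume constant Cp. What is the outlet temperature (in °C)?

Energy balance with Q = 0: Σ ṁᵢCp,ᵢ(T_out − Tᵢ) = 0
Σ ṁᵢCp,ᵢTᵢ = 62.7×2.26×4.85 + 42.4×2.26×-42.3 = -3366.1
Σ ṁᵢCp,ᵢ = 62.7×2.26 + 42.4×2.26 = 237.53
T_out = -3366.1 / 237.53 = -14.172 °C

T_out = -14.2 °C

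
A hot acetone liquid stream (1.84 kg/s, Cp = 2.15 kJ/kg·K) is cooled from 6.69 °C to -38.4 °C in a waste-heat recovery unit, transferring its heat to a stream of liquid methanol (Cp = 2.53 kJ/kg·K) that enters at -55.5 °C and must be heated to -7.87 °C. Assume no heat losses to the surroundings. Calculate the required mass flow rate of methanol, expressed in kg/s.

Heat released by hot stream: Q = 1.84 × 2.15 × (6.69 − -38.4) = 178.38 kJ/s
Energy balance on cold side (adiabatic exchanger): Q = ṁ_c·Cp_c·(T_c,out − T_c,in)
ṁ_c = 178.38 / [2.53 × (-7.87 − -55.5)] = 1.4803 kg/s

ṁ_c = 1.48 kg/s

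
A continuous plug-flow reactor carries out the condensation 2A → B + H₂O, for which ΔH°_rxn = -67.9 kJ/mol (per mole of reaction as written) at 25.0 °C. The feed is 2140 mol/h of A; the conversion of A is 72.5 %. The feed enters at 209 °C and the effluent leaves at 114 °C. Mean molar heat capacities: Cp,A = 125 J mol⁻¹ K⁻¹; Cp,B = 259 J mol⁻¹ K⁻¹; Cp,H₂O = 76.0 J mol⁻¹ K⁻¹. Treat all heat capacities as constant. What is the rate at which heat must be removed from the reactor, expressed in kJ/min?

Q_out = 1200 kJ/min

Extent of reaction ξ = 0.725 × 2140 / 2 = 775.75 mol/h
Reaction term: ξ·ΔH°_rxn = 775.75 × -67.9 = -52673 kJ/h
Sensible, feed 209→25 °C: -49220 kJ/h
Outlet flows (mol/h): A 588.5, B 775.75, H₂O 775.75
Sensible, products 25→114 °C: 29676 kJ/h
Q = ΔH = -72217 kJ/h = -20.06 kW
Heat removed = 1203.6 kJ/min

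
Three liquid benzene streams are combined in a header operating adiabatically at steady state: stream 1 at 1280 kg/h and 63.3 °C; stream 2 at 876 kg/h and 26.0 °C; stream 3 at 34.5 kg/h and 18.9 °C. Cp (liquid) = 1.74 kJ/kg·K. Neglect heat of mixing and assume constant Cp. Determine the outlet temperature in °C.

Adiabatic, steady state ⇒ Σ ṁᵢCp,ᵢ(T_out − Tᵢ) = 0
Σ ṁᵢCp,ᵢTᵢ = 1280×1.74×63.3 + 876×1.74×26.0 + 34.5×1.74×18.9 = 181750
Σ ṁᵢCp,ᵢ = 1280×1.74 + 876×1.74 + 34.5×1.74 = 3811.5
T_out = 181750 / 3811.5 = 47.684 °C

T_out = 47.7 °C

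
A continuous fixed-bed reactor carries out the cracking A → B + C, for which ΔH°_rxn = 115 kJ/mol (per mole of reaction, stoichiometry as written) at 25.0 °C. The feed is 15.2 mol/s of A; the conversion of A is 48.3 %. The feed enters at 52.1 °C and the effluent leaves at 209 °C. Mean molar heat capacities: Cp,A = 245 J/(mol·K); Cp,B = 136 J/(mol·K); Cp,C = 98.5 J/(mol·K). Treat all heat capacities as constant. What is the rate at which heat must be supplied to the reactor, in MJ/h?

Extent of reaction ξ = 0.483 × 15.2 = 7.3416 mol/s
Reaction term: ξ·ΔH°_rxn = 7.3416 × 115 = 844.28 kJ/s
Sensible, feed 52.1→25 °C: -100.92 kJ/s
Outlet flows (mol/s): A 7.8584, B 7.3416, C 7.3416
Sensible, products 25→209 °C: 671.03 kJ/s
Q = ΔH = 1414.4 kJ/s = 1414.4 kW
Heat supplied = 5091.8 MJ/h

Q_in = 5090 MJ/h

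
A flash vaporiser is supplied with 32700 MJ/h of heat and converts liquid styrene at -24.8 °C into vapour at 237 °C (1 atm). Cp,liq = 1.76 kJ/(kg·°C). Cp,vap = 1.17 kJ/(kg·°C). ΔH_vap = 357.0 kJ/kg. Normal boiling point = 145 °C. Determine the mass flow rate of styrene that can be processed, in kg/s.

ṁ = 11.9 kg/s

Δh = 1.76×(145−-24.8) + 357.0 + 1.17×(237−145) = 763.49 kJ/kg
Q = 32700 MJ/h = 9083.3 kJ/s = 9083.3 kJ/s
ṁ = Q/Δh = 9083.3 / 763.49 = 11.897 kg/s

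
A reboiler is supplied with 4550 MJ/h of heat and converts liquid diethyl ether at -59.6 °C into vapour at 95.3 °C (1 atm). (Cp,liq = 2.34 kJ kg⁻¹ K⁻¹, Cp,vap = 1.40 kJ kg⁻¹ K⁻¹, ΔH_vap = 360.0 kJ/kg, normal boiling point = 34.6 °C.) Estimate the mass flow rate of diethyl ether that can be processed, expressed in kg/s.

Δh = 2.34×(34.6−-59.6) + 360.0 + 1.40×(95.3−34.6) = 665.41 kJ/kg
Q = 4550 MJ/h = 1263.9 kJ/s = 1263.9 kJ/s
ṁ = Q/Δh = 1263.9 / 665.41 = 1.8994 kg/s

ṁ = 1.90 kg/s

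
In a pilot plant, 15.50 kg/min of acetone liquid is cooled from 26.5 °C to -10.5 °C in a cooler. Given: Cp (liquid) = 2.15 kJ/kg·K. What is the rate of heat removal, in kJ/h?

Q_c = 74000 kJ/h

Q = ṁ·Cp·ΔT = 15.50 × 2.15 × (-10.5 − 26.5) = -1233 kJ/min
Converting: 1233 / 60 s = 20.55 kW
Cooling duty = 73981 kJ/h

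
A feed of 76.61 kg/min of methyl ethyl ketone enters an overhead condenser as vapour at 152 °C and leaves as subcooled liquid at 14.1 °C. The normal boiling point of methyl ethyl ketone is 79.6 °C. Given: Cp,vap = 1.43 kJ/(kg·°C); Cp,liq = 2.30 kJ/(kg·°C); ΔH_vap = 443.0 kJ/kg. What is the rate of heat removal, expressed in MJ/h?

Q_c = 3200 MJ/h

vapour 152→79.6 °C: -103.53 kJ/kg
condensation at 79.6 °C: -443 kJ/kg
liquid 79.6→14.1 °C: -150.65 kJ/kg
Δh = -103.53 + -443 + -150.65 = -697.18 kJ/kg
Q = ṁ·Δh = 76.61 kg/min × -697.18 kJ/kg = -53411 kJ/min
|Q| = 890.19 kW = 3204.7 MJ/h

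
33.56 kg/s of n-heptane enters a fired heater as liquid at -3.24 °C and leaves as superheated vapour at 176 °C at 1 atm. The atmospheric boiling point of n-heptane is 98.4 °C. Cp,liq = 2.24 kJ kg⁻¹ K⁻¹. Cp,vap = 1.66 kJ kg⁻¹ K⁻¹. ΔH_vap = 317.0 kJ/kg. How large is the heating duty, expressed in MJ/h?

liquid -3.24→98.4 °C: 227.67 kJ/kg
vaporisation at 98.4 °C: 317 kJ/kg
vapour 98.4→176 °C: 128.82 kJ/kg
Δh = 227.67 + 317 + 128.82 = 673.49 kJ/kg
Q = ṁ·Δh = 33.56 kg/s × 673.49 kJ/kg = 22602 kJ/s
|Q| = 22602 kW = 81368 MJ/h

Q = 81400 MJ/h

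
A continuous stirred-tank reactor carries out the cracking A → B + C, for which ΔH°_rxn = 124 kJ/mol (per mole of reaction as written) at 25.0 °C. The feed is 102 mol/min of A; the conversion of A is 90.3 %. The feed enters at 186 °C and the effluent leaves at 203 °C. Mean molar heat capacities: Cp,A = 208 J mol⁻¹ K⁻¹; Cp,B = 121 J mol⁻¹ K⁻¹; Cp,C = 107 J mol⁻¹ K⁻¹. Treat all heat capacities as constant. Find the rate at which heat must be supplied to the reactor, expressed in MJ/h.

Extent of reaction ξ = 0.903 × 102 = 92.106 mol/min
Reaction term: ξ·ΔH°_rxn = 92.106 × 124 = 11421 kJ/min
Sensible, feed 186→25 °C: -3415.8 kJ/min
Outlet flows (mol/min): A 9.894, B 92.106, C 92.106
Sensible, products 25→203 °C: 4104.3 kJ/min
Q = ΔH = 12110 kJ/min = 201.83 kW
Heat supplied = 726.58 MJ/h

Q_in = 727 MJ/h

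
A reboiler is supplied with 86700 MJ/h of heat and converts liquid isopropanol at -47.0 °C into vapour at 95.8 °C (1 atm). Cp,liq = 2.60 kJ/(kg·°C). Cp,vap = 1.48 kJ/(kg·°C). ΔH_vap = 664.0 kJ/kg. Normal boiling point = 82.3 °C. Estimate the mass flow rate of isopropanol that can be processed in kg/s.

ṁ = 23.6 kg/s

Δh = 2.60×(82.3−-47.0) + 664.0 + 1.48×(95.8−82.3) = 1020.2 kJ/kg
Q = 86700 MJ/h = 24083 kJ/s = 24083 kJ/s
ṁ = Q/Δh = 24083 / 1020.2 = 23.607 kg/s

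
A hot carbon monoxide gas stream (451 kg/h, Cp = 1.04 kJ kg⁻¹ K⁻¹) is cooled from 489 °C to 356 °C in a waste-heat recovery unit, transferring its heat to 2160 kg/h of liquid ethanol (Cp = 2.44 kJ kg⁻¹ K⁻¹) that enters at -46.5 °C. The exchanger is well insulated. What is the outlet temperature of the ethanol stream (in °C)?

T_c,out = -34.7 °C

Heat released by hot stream: Q = 451 × 1.04 × (489 − 356) = 62382 kJ/h
Energy balance on cold side (adiabatic exchanger): Q = ṁ_c·Cp_c·(T_c,out − T_c,in)
T_c,out = -46.5 + 62382/(2160 × 2.44) = -34.664 °C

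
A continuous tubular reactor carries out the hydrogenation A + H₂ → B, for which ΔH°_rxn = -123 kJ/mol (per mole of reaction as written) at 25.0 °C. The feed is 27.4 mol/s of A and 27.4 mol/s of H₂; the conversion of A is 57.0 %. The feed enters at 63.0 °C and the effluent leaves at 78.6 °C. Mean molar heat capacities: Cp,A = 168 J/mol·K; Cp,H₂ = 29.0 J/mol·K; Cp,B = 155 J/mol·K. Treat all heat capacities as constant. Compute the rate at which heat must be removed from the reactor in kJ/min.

Q_out = 112000 kJ/min

Extent of reaction ξ = 0.570 × 27.4 = 15.618 mol/s
Reaction term: ξ·ΔH°_rxn = 15.618 × -123 = -1921 kJ/s
Sensible, feed 63.0→25 °C: -205.12 kJ/s
Outlet flows (mol/s): A 11.782, H₂ 11.782, B 15.618
Sensible, products 25→78.6 °C: 254.16 kJ/s
Q = ΔH = -1872 kJ/s = -1872 kW
Heat removed = 112320 kJ/min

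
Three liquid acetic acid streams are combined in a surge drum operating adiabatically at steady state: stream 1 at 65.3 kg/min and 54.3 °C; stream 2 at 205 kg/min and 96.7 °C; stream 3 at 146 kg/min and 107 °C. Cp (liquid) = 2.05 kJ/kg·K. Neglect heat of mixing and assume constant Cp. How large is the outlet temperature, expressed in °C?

Energy balance with Q = 0: Σ ṁᵢCp,ᵢ(T_out − Tᵢ) = 0
Σ ṁᵢCp,ᵢTᵢ = 65.3×2.05×54.3 + 205×2.05×96.7 + 146×2.05×107 = 79932
Σ ṁᵢCp,ᵢ = 65.3×2.05 + 205×2.05 + 146×2.05 = 853.41
T_out = 79932 / 853.41 = 93.662 °C

T_out = 93.7 °C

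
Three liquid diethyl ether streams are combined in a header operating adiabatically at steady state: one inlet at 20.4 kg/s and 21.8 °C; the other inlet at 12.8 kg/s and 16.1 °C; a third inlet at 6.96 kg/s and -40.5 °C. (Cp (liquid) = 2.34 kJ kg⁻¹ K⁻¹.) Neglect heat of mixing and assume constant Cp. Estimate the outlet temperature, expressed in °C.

Energy balance with Q = 0: Σ ṁᵢCp,ᵢ(T_out − Tᵢ) = 0
Σ ṁᵢCp,ᵢTᵢ = 20.4×2.34×21.8 + 12.8×2.34×16.1 + 6.96×2.34×-40.5 = 863.27
Σ ṁᵢCp,ᵢ = 20.4×2.34 + 12.8×2.34 + 6.96×2.34 = 93.974
T_out = 863.27 / 93.974 = 9.1863 °C

T_out = 9.19 °C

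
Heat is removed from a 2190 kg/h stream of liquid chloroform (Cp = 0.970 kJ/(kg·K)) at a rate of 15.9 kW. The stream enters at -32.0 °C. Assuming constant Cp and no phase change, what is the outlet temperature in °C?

T_out = -58.9 °C

Q = 15.9 kW = 57240 kJ/h
ΔT = Q/(ṁ·Cp) = 57240/(2190×0.970) = 26.945 K
T_out = -32.0 − 26.945 = -58.945 °C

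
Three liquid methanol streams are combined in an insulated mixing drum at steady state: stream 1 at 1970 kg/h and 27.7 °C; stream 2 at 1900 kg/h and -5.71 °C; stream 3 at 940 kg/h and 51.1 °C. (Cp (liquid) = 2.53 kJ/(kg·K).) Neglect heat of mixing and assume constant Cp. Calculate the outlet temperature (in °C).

T_out = 19.1 °C

Energy balance with Q = 0: Σ ṁᵢCp,ᵢ(T_out − Tᵢ) = 0
T_out = Σ ṁᵢCp,ᵢTᵢ / Σ ṁᵢCp,ᵢ
      = 232140 / 12169 = 19.076 °C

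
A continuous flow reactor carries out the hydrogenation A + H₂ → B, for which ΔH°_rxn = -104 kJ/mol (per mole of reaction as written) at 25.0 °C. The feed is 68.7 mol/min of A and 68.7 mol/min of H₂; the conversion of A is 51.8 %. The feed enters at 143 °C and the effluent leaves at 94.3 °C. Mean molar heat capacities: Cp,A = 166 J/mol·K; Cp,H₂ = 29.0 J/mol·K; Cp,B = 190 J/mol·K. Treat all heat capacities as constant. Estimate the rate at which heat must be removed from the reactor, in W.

Extent of reaction ξ = 0.518 × 68.7 = 35.587 mol/min
Reaction term: ξ·ΔH°_rxn = 35.587 × -104 = -3701 kJ/min
Sensible, feed 143→25 °C: -1580.8 kJ/min
Outlet flows (mol/min): A 33.113, H₂ 33.113, B 35.587
Sensible, products 25→94.3 °C: 916.05 kJ/min
Q = ΔH = -4365.7 kJ/min = -72.762 kW
Heat removed = 72762 W

Q_out = 72800 W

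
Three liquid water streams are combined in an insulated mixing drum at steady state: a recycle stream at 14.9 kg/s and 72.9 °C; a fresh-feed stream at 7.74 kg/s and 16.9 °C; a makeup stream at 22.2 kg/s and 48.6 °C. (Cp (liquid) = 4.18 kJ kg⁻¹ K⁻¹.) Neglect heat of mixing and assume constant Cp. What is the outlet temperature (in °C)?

T_out = 51.2 °C

No heat crosses the boundary, so H_out = H_in.
Σ ṁᵢCp,ᵢTᵢ = 14.9×4.18×72.9 + 7.74×4.18×16.9 + 22.2×4.18×48.6 = 9597
Σ ṁᵢCp,ᵢ = 14.9×4.18 + 7.74×4.18 + 22.2×4.18 = 187.43
T_out = 9597 / 187.43 = 51.203 °C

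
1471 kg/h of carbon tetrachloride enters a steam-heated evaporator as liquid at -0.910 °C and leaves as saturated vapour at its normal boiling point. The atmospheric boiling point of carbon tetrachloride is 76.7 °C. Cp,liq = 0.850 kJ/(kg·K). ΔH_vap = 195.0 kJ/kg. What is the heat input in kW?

liquid -0.910→76.7 °C: 65.968 kJ/kg
vaporisation at 76.7 °C: 195 kJ/kg
Δh = 65.968 + 195 = 260.97 kJ/kg
Q = ṁ·Δh = 1471 kg/h × 260.97 kJ/kg = 383880 kJ/h
|Q| = 106.63 kW

Q = 107 kW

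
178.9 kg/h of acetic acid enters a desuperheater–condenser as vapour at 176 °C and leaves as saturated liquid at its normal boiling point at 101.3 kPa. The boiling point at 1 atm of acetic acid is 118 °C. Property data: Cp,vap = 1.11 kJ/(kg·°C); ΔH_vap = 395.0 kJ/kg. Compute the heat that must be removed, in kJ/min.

Q_c = 1370 kJ/min

vapour 176→118 °C: -64.38 kJ/kg
condensation at 118 °C: -395 kJ/kg
Δh = -64.38 + -395 = -459.38 kJ/kg
Q = ṁ·Δh = 178.9 kg/h × -459.38 kJ/kg = -82183 kJ/h
|Q| = 22.829 kW = 1369.7 kJ/min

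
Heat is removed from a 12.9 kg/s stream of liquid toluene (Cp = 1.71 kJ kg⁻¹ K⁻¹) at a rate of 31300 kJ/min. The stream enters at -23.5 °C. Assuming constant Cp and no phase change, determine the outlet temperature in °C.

Q = 31300 kJ/min = 521.67 kJ/s
ΔT = Q/(ṁ·Cp) = 521.67/(12.9×1.71) = 23.649 K
T_out = -23.5 − 23.649 = -47.149 °C

T_out = -47.1 °C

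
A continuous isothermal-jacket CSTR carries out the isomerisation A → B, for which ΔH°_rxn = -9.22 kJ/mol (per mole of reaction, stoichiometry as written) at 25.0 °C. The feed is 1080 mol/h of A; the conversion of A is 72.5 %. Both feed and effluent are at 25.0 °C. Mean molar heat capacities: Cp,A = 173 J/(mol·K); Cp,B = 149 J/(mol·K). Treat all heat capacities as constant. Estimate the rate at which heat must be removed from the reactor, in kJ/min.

Extent of reaction ξ = 0.725 × 1080 = 783 mol/h
Reaction term: ξ·ΔH°_rxn = 783 × -9.22 = -7219.3 kJ/h
Q = ΔH = -7219.3 kJ/h = -2.0053 kW
Heat removed = 120.32 kJ/min

Q_out = 120 kJ/min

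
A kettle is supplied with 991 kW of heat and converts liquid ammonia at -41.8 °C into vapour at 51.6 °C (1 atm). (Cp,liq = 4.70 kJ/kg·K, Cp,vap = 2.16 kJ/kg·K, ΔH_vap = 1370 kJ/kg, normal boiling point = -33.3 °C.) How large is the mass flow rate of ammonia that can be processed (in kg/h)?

ṁ = 2240 kg/h

Δh = 4.70×(-33.3−-41.8) + 1370 + 2.16×(51.6−-33.3) = 1593.3 kJ/kg
Q = 991 kW = 991 kJ/s = 3.5676e+06 kJ/h
ṁ = Q/Δh = 3.5676e+06 / 1593.3 = 2239.1 kg/h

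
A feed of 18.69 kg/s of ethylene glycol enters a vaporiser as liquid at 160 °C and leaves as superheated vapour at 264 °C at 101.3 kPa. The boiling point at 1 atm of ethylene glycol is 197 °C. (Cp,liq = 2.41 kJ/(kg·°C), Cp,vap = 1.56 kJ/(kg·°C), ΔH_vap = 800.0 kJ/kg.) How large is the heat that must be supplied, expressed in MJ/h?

Q = 66900 MJ/h

liquid 160→197 °C: 89.17 kJ/kg
vaporisation at 197 °C: 800 kJ/kg
vapour 197→264 °C: 104.52 kJ/kg
Δh = 89.17 + 800 + 104.52 = 993.69 kJ/kg
Q = ṁ·Δh = 18.69 kg/s × 993.69 kJ/kg = 18572 kJ/s
|Q| = 18572 kW = 66859 MJ/h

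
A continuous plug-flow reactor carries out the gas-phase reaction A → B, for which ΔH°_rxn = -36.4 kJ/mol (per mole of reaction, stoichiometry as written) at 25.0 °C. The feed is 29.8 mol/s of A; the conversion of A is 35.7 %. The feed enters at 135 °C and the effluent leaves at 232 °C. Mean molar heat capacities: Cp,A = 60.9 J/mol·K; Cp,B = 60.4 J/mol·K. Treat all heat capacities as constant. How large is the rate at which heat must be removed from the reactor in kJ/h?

Q_out = 764000 kJ/h

Extent of reaction ξ = 0.357 × 29.8 = 10.639 mol/s
Reaction term: ξ·ΔH°_rxn = 10.639 × -36.4 = -387.25 kJ/s
Sensible, feed 135→25 °C: -199.63 kJ/s
Outlet flows (mol/s): A 19.161, B 10.639
Sensible, products 25→232 °C: 374.57 kJ/s
Q = ΔH = -212.31 kJ/s = -212.31 kW
Heat removed = 764310 kJ/h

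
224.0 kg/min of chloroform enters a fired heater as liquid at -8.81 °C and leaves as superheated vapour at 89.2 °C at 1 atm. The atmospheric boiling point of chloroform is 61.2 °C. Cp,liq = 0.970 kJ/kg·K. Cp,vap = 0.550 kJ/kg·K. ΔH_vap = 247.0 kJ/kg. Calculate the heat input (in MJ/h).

Q = 4440 MJ/h

liquid -8.81→61.2 °C: 67.91 kJ/kg
vaporisation at 61.2 °C: 247 kJ/kg
vapour 61.2→89.2 °C: 15.4 kJ/kg
Δh = 67.91 + 247 + 15.4 = 330.31 kJ/kg
Q = ṁ·Δh = 224.0 kg/min × 330.31 kJ/kg = 73989 kJ/min
|Q| = 1233.2 kW = 4439.4 MJ/h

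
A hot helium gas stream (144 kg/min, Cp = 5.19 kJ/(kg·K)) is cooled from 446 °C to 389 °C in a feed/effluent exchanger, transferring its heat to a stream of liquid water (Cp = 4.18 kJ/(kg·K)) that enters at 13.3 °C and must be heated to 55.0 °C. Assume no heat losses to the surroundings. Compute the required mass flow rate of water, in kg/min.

ṁ_c = 244 kg/min

Heat released by hot stream: Q = 144 × 5.19 × (446 − 389) = 42600 kJ/min
Energy balance on cold side (adiabatic exchanger): Q = ṁ_c·Cp_c·(T_c,out − T_c,in)
ṁ_c = 42600 / [4.18 × (55.0 − 13.3)] = 244.4 kg/min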